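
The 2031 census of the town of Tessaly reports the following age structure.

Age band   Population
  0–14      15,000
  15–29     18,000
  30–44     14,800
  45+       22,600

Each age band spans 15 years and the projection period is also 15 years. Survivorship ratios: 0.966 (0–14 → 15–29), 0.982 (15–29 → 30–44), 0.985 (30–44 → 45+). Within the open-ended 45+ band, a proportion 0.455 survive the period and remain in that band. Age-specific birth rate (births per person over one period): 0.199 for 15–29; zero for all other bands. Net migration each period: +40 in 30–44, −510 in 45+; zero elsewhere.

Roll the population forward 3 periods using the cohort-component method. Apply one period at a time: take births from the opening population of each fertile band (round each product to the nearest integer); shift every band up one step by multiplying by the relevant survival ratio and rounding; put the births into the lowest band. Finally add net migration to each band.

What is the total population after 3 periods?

Numbering the bands 1..4 from youngest to oldest:
Period 1.
Births: 18000 × 0.199 = 3582
Band 2: 15000 × 0.966 = 14490
Band 3: 18000 × 0.982 = 17676
Band 4: 14800 × 0.985 + 22600 × 0.455 = 14578 + 10283 = 24861
Net migration: Band 3 + 40 → 17716; Band 4 − 510 → 24351
→ [3582, 14490, 17716, 24351]
Period 2.
Births: 14490 × 0.199 = 2884
Band 2: 3582 × 0.966 = 3460
Band 3: 14490 × 0.982 = 14229
Band 4: 17716 × 0.985 + 24351 × 0.455 = 17450 + 11080 = 28530
Net migration: Band 3 + 40 → 14269; Band 4 − 510 → 28020
→ [2884, 3460, 14269, 28020]
Period 3.
Births: 3460 × 0.199 = 689
Band 2: 2884 × 0.966 = 2786
Band 3: 3460 × 0.982 = 3398
Band 4: 14269 × 0.985 + 28020 × 0.455 = 14055 + 12749 = 26804
Net migration: Band 3 + 40 → 3438; Band 4 − 510 → 26294
→ [689, 2786, 3438, 26294]
Total after period 3: 689 + 2786 + 3438 + 26294 = 33207

33207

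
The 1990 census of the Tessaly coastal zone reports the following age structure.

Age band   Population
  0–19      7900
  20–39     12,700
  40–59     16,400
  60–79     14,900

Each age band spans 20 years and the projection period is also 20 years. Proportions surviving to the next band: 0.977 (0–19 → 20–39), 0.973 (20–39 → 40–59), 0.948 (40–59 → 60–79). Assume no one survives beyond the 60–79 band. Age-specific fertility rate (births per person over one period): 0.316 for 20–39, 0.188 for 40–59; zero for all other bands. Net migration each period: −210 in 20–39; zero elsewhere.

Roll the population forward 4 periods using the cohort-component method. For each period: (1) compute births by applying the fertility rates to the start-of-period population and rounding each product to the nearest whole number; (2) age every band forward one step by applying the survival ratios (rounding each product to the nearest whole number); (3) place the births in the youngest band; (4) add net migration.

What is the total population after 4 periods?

After projecting period 1:
Births: 12700 × 0.316 = 4013  |  16400 × 0.188 = 3083 — total 7096
20–39: 7900 × 0.977 = 7718
40–59: 12700 × 0.973 = 12357
60–79: 16400 × 0.948 = 15547
Net migration: 20–39 − 210 → 7508
End of period: [7096, 7508, 12357, 15547]
After projecting period 2:
Births: 7508 × 0.316 = 2373  |  12357 × 0.188 = 2323 — total 4696
20–39: 7096 × 0.977 = 6933
40–59: 7508 × 0.973 = 7305
60–79: 12357 × 0.948 = 11714
Net migration: 20–39 − 210 → 6723
End of period: [4696, 6723, 7305, 11714]
After projecting period 3:
Births: 6723 × 0.316 = 2124  |  7305 × 0.188 = 1373 — total 3497
20–39: 4696 × 0.977 = 4588
40–59: 6723 × 0.973 = 6541
60–79: 7305 × 0.948 = 6925
Net migration: 20–39 − 210 → 4378
End of period: [3497, 4378, 6541, 6925]
After projecting period 4:
Births: 4378 × 0.316 = 1383  |  6541 × 0.188 = 1230 — total 2613
20–39: 3497 × 0.977 = 3417
40–59: 4378 × 0.973 = 4260
60–79: 6541 × 0.948 = 6201
Net migration: 20–39 − 210 → 3207
End of period: [2613, 3207, 4260, 6201]
Total after period 4: 2613 + 3207 + 4260 + 6201 = 16281

16281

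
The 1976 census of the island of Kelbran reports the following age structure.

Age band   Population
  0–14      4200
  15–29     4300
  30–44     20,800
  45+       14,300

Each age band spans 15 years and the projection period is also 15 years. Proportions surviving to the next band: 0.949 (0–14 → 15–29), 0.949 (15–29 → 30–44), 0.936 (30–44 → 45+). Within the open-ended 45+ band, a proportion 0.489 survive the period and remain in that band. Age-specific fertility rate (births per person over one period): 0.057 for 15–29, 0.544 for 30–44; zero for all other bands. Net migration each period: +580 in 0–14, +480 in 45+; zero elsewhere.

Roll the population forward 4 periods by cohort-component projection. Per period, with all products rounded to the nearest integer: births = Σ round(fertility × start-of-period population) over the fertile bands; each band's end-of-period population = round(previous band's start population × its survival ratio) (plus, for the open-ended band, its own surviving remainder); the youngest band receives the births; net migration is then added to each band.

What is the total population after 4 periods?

29403

Call the groups 1 to 4, youngest first.
After projecting period 1:
Births: 4300 * 0.057 = 245 ; 20800 * 0.544 = 11315 ⇒ total 11560
Group 2: 4200 * 0.949 = 3986
Group 3: 4300 * 0.949 = 4081
Group 4: 20800 * 0.936 + 14300 * 0.489 = 19469 + 6993 = 26462
Net migration: Group 1 + 580 → 12140; Group 4 + 480 → 26942
End of period: [12140, 3986, 4081, 26942]
After projecting period 2:
Births: 3986 * 0.057 = 227 ; 4081 * 0.544 = 2220 ⇒ total 2447
Group 2: 12140 * 0.949 = 11521
Group 3: 3986 * 0.949 = 3783
Group 4: 4081 * 0.936 + 26942 * 0.489 = 3820 + 13175 = 16995
Net migration: Group 1 + 580 → 3027; Group 4 + 480 → 17475
End of period: [3027, 11521, 3783, 17475]
After projecting period 3:
Births: 11521 * 0.057 = 657 ; 3783 * 0.544 = 2058 ⇒ total 2715
Group 2: 3027 * 0.949 = 2873
Group 3: 11521 * 0.949 = 10933
Group 4: 3783 * 0.936 + 17475 * 0.489 = 3541 + 8545 = 12086
Net migration: Group 1 + 580 → 3295; Group 4 + 480 → 12566
End of period: [3295, 2873, 10933, 12566]
After projecting period 4:
Births: 2873 * 0.057 = 164 ; 10933 * 0.544 = 5948 ⇒ total 6112
Group 2: 3295 * 0.949 = 3127
Group 3: 2873 * 0.949 = 2726
Group 4: 10933 * 0.936 + 12566 * 0.489 = 10233 + 6145 = 16378
Net migration: Group 1 + 580 → 6692; Group 4 + 480 → 16858
End of period: [6692, 3127, 2726, 16858]
Total after period 4: 6692 + 3127 + 2726 + 16858 = 29403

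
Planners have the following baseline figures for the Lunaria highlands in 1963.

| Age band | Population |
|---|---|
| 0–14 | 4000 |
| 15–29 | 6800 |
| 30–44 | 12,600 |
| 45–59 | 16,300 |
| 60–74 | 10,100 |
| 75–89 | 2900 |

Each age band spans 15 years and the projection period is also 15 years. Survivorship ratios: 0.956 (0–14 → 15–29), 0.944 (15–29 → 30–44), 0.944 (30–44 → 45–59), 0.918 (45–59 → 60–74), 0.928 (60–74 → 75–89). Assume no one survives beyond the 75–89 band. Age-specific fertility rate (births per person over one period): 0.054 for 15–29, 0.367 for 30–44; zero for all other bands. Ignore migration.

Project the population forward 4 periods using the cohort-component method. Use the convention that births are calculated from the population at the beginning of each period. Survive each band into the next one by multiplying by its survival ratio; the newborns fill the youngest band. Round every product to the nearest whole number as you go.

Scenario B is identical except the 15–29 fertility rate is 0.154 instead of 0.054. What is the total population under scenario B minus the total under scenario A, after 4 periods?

[period 1]
Births: 6800 × 0.054 = 367  |  12600 × 0.367 = 4624 → total 4991
15–29: 4000 × 0.956 = 3824
30–44: 6800 × 0.944 = 6419
45–59: 12600 × 0.944 = 11894
60–74: 16300 × 0.918 = 14963
75–89: 10100 × 0.928 = 9373
Population now: 0–14=4991, 15–29=3824, 30–44=6419, 45–59=11894, 60–74=14963, 75–89=9373
[period 2]
Births: 3824 × 0.054 = 206  |  6419 × 0.367 = 2356 → total 2562
15–29: 4991 × 0.956 = 4771
30–44: 3824 × 0.944 = 3610
45–59: 6419 × 0.944 = 6060
60–74: 11894 × 0.918 = 10919
75–89: 14963 × 0.928 = 13886
Population now: 0–14=2562, 15–29=4771, 30–44=3610, 45–59=6060, 60–74=10919, 75–89=13886
[period 3]
Births: 4771 × 0.054 = 258  |  3610 × 0.367 = 1325 → total 1583
15–29: 2562 × 0.956 = 2449
30–44: 4771 × 0.944 = 4504
45–59: 3610 × 0.944 = 3408
60–74: 6060 × 0.918 = 5563
75–89: 10919 × 0.928 = 10133
Population now: 0–14=1583, 15–29=2449, 30–44=4504, 45–59=3408, 60–74=5563, 75–89=10133
[period 4]
Births: 2449 × 0.054 = 132  |  4504 × 0.367 = 1653 → total 1785
15–29: 1583 × 0.956 = 1513
30–44: 2449 × 0.944 = 2312
45–59: 4504 × 0.944 = 4252
60–74: 3408 × 0.918 = 3129
75–89: 5563 × 0.928 = 5162
Population now: 0–14=1785, 15–29=1513, 30–44=2312, 45–59=4252, 60–74=3129, 75–89=5162
Scenario A total after 4 periods: 18153
Scenario B projection —
[period 1]
Births: 6800 × 0.154 = 1047  |  12600 × 0.367 = 4624 → total 5671
15–29: 4000 × 0.956 = 3824
30–44: 6800 × 0.944 = 6419
45–59: 12600 × 0.944 = 11894
60–74: 16300 × 0.918 = 14963
75–89: 10100 × 0.928 = 9373
Population now: 0–14=5671, 15–29=3824, 30–44=6419, 45–59=11894, 60–74=14963, 75–89=9373
[period 2]
Births: 3824 × 0.154 = 589  |  6419 × 0.367 = 2356 → total 2945
15–29: 5671 × 0.956 = 5421
30–44: 3824 × 0.944 = 3610
45–59: 6419 × 0.944 = 6060
60–74: 11894 × 0.918 = 10919
75–89: 14963 × 0.928 = 13886
Population now: 0–14=2945, 15–29=5421, 30–44=3610, 45–59=6060, 60–74=10919, 75–89=13886
[period 3]
Births: 5421 × 0.154 = 835  |  3610 × 0.367 = 1325 → total 2160
15–29: 2945 × 0.956 = 2815
30–44: 5421 × 0.944 = 5117
45–59: 3610 × 0.944 = 3408
60–74: 6060 × 0.918 = 5563
75–89: 10919 × 0.928 = 10133
Population now: 0–14=2160, 15–29=2815, 30–44=5117, 45–59=3408, 60–74=5563, 75–89=10133
[period 4]
Births: 2815 × 0.154 = 434  |  5117 × 0.367 = 1878 → total 2312
15–29: 2160 × 0.956 = 2065
30–44: 2815 × 0.944 = 2657
45–59: 5117 × 0.944 = 4830
60–74: 3408 × 0.918 = 3129
75–89: 5563 × 0.928 = 5162
Population now: 0–14=2312, 15–29=2065, 30–44=2657, 45–59=4830, 60–74=3129, 75–89=5162
Scenario B total after 4 periods: 20155
Difference B − A = 20155 − 18153 = 2002

2002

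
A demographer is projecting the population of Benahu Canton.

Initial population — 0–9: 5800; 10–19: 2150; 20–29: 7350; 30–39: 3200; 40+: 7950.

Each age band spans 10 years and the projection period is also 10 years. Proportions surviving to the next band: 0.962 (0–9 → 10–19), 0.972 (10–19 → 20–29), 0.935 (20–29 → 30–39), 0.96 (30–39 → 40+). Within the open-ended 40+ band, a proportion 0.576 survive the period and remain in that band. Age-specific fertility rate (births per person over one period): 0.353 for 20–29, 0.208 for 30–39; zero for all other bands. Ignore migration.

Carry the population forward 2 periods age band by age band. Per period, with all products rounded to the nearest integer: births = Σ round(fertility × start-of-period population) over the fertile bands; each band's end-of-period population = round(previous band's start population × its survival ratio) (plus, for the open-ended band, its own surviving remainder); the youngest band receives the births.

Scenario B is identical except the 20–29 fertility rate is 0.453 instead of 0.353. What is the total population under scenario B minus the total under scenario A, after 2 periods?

Numbering the bands 1..5 from youngest to oldest:
Period 1:
Births: 7350 * 0.353 = 2595, 3200 * 0.208 = 666 — total 3261
Band 2: 5800 * 0.962 = 5580
Band 3: 2150 * 0.972 = 2090
Band 4: 7350 * 0.935 = 6872
Band 5: 3200 * 0.96 + 7950 * 0.576 = 3072 + 4579 = 7651
Population now: 0–9=3261, 10–19=5580, 20–29=2090, 30–39=6872, 40+=7651
Period 2:
Births: 2090 * 0.353 = 738, 6872 * 0.208 = 1429 — total 2167
Band 2: 3261 * 0.962 = 3137
Band 3: 5580 * 0.972 = 5424
Band 4: 2090 * 0.935 = 1954
Band 5: 6872 * 0.96 + 7651 * 0.576 = 6597 + 4407 = 11004
Population now: 0–9=2167, 10–19=3137, 20–29=5424, 30–39=1954, 40+=11004
Scenario A total after 2 periods: 23686
Scenario B projection —
Period 1:
Births: 7350 * 0.453 = 3330, 3200 * 0.208 = 666 — total 3996
Band 2: 5800 * 0.962 = 5580
Band 3: 2150 * 0.972 = 2090
Band 4: 7350 * 0.935 = 6872
Band 5: 3200 * 0.96 + 7950 * 0.576 = 3072 + 4579 = 7651
Population now: 0–9=3996, 10–19=5580, 20–29=2090, 30–39=6872, 40+=7651
Period 2:
Births: 2090 * 0.453 = 947, 6872 * 0.208 = 1429 — total 2376
Band 2: 3996 * 0.962 = 3844
Band 3: 5580 * 0.972 = 5424
Band 4: 2090 * 0.935 = 1954
Band 5: 6872 * 0.96 + 7651 * 0.576 = 6597 + 4407 = 11004
Population now: 0–9=2376, 10–19=3844, 20–29=5424, 30–39=1954, 40+=11004
Scenario B total after 2 periods: 24602
Difference B − A = 24602 − 23686 = 916

916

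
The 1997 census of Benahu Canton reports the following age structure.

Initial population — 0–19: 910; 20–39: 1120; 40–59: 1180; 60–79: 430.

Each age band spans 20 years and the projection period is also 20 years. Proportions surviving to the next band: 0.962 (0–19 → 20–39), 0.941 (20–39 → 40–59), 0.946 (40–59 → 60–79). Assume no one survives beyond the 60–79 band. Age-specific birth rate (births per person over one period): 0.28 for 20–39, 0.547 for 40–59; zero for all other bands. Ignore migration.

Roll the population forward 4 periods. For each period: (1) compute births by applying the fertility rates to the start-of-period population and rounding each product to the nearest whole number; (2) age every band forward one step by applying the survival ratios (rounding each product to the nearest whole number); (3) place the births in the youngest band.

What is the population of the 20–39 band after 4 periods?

(Groups numbered youngest = 1 to oldest = 4.)
Period 1:
Births: 1120 * 0.28 = 314, 1180 * 0.547 = 645 → total 959
Group 2: 910 * 0.962 = 875
Group 3: 1120 * 0.941 = 1054
Group 4: 1180 * 0.946 = 1116
Giving 959 / 875 / 1054 / 1116.
Period 2:
Births: 875 * 0.28 = 245, 1054 * 0.547 = 577 → total 822
Group 2: 959 * 0.962 = 923
Group 3: 875 * 0.941 = 823
Group 4: 1054 * 0.946 = 997
Giving 822 / 923 / 823 / 997.
Period 3:
Births: 923 * 0.28 = 258, 823 * 0.547 = 450 → total 708
Group 2: 822 * 0.962 = 791
Group 3: 923 * 0.941 = 869
Group 4: 823 * 0.946 = 779
Giving 708 / 791 / 869 / 779.
Period 4:
Births: 791 * 0.28 = 221, 869 * 0.547 = 475 → total 696
Group 2: 708 * 0.962 = 681
Group 3: 791 * 0.941 = 744
Group 4: 869 * 0.946 = 822
Giving 696 / 681 / 744 / 822.

681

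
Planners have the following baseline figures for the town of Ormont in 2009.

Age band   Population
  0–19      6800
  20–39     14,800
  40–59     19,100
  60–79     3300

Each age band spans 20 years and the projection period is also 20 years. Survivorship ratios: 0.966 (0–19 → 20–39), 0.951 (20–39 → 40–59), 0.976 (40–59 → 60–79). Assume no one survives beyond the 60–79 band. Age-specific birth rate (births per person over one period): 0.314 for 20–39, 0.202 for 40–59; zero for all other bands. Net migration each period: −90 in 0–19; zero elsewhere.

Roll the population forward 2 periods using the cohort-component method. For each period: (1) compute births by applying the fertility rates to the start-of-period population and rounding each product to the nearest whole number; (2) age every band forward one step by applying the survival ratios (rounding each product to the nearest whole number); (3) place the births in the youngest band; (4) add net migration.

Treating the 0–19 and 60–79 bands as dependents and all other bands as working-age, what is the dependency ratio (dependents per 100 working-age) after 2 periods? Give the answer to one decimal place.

Period 1:
Births: 14800 × 0.314 = 4647  |  19100 × 0.202 = 3858 → total 8505
20–39: 6800 × 0.966 = 6569
40–59: 14800 × 0.951 = 14075
60–79: 19100 × 0.976 = 18642
Net migration: 0–19 − 90 → 8415
End of period: [8415, 6569, 14075, 18642]
Period 2:
Births: 6569 × 0.314 = 2063  |  14075 × 0.202 = 2843 → total 4906
20–39: 8415 × 0.966 = 8129
40–59: 6569 × 0.951 = 6247
60–79: 14075 × 0.976 = 13737
Net migration: 0–19 − 90 → 4816
End of period: [4816, 8129, 6247, 13737]
Dependents (band 0–19 + band 60–79) = 4816 + 13737 = 18553; working-age = 14376; ratio = 18553/14376 × 100 = 129.1

129.1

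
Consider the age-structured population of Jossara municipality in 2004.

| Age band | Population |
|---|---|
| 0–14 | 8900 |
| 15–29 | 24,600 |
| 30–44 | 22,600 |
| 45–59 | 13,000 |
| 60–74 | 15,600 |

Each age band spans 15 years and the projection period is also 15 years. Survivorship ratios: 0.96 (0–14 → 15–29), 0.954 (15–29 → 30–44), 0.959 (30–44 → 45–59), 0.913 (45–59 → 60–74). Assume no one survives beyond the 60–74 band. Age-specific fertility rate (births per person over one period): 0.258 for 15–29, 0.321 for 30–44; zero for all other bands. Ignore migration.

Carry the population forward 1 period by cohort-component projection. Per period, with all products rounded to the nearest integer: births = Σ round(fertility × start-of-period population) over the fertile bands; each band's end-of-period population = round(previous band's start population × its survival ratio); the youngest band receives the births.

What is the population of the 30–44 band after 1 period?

23468

Period 1:
Births: 24600 * 0.258 = 6347  |  22600 * 0.321 = 7255 → total 13602
15–29: 8900 * 0.96 = 8544
30–44: 24600 * 0.954 = 23468
45–59: 22600 * 0.959 = 21673
60–74: 13000 * 0.913 = 11869
Giving 13602 / 8544 / 23468 / 21673 / 11869.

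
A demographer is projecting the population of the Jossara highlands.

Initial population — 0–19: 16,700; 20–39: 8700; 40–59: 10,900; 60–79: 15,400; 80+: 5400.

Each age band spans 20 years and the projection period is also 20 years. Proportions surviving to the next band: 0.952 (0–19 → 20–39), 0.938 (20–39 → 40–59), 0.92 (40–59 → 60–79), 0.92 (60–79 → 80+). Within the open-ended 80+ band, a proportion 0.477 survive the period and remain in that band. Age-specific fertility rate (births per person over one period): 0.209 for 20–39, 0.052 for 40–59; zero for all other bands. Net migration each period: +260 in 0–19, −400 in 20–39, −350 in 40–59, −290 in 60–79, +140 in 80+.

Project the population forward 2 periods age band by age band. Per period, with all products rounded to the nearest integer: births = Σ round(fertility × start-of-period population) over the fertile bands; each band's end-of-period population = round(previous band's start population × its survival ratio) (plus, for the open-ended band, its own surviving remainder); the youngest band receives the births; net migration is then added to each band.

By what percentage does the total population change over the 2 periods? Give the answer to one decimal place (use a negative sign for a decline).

-22.5

Let group 1 be 0–19 through group 5 = 80+.
After projecting period 1:
Births: 8700 × 0.209 = 1818  |  10900 × 0.052 = 567 → 2385
Group 2: 16700 × 0.952 = 15898
Group 3: 8700 × 0.938 = 8161
Group 4: 10900 × 0.92 = 10028
Group 5: 15400 × 0.92 + 5400 × 0.477 = 14168 + 2576 = 16744
Net migration: Group 1 + 260 → 2645; Group 2 − 400 → 15498; Group 3 − 350 → 7811; Group 4 − 290 → 9738; Group 5 + 140 → 16884
End of period: [2645, 15498, 7811, 9738, 16884]
After projecting period 2:
Births: 15498 × 0.209 = 3239  |  7811 × 0.052 = 406 → 3645
Group 2: 2645 × 0.952 = 2518
Group 3: 15498 × 0.938 = 14537
Group 4: 7811 × 0.92 = 7186
Group 5: 9738 × 0.92 + 16884 × 0.477 = 8959 + 8054 = 17013
Net migration: Group 1 + 260 → 3905; Group 2 − 400 → 2118; Group 3 − 350 → 14187; Group 4 − 290 → 6896; Group 5 + 140 → 17153
End of period: [3905, 2118, 14187, 6896, 17153]
Total: 57100 → 44259; change = -12841; percentage change = -22.5%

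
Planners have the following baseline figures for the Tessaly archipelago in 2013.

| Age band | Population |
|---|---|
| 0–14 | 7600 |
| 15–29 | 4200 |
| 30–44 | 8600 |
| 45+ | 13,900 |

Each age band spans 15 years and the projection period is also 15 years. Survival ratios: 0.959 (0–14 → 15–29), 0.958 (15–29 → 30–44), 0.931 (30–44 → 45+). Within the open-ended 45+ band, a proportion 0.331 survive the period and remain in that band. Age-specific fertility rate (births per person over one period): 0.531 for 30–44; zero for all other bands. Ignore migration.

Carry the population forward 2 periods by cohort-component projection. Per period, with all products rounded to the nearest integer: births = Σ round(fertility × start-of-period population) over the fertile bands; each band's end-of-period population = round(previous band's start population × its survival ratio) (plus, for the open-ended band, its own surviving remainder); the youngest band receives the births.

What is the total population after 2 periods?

[period 1]
Births: 8600 × 0.531 = 4567
15–29: 7600 × 0.959 = 7288
30–44: 4200 × 0.958 = 4024
45+: 8600 × 0.931 + 13900 × 0.331 = 8007 + 4601 = 12608
End of period: [4567, 7288, 4024, 12608]
[period 2]
Births: 4024 × 0.531 = 2137
15–29: 4567 × 0.959 = 4380
30–44: 7288 × 0.958 = 6982
45+: 4024 × 0.931 + 12608 × 0.331 = 3746 + 4173 = 7919
End of period: [2137, 4380, 6982, 7919]
Total after period 2: 2137 + 4380 + 6982 + 7919 = 21418

21418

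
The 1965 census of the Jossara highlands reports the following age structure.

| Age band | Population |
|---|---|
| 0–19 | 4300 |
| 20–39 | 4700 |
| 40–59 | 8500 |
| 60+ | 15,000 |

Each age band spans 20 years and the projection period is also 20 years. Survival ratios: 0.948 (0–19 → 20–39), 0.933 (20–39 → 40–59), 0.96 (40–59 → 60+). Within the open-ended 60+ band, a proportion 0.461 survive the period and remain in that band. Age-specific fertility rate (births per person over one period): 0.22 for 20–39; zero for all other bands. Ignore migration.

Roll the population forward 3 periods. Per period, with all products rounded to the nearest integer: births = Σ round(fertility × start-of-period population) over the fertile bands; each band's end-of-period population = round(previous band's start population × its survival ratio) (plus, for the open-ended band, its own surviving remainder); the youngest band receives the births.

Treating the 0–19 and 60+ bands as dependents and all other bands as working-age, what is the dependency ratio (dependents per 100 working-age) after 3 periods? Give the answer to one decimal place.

[period 1]
Births: 4700 × 0.22 = 1034
20–39: 4300 × 0.948 = 4076
40–59: 4700 × 0.933 = 4385
60+: 8500 × 0.96 + 15000 × 0.461 = 8160 + 6915 = 15075
End of period: [1034, 4076, 4385, 15075]
[period 2]
Births: 4076 × 0.22 = 897
20–39: 1034 × 0.948 = 980
40–59: 4076 × 0.933 = 3803
60+: 4385 × 0.96 + 15075 × 0.461 = 4210 + 6950 = 11160
End of period: [897, 980, 3803, 11160]
[period 3]
Births: 980 × 0.22 = 216
20–39: 897 × 0.948 = 850
40–59: 980 × 0.933 = 914
60+: 3803 × 0.96 + 11160 × 0.461 = 3651 + 5145 = 8796
End of period: [216, 850, 914, 8796]
Dependents (band 0–19 + band 60+) = 216 + 8796 = 9012; working-age = 1764; ratio = 9012/1764 × 100 = 510.9

510.9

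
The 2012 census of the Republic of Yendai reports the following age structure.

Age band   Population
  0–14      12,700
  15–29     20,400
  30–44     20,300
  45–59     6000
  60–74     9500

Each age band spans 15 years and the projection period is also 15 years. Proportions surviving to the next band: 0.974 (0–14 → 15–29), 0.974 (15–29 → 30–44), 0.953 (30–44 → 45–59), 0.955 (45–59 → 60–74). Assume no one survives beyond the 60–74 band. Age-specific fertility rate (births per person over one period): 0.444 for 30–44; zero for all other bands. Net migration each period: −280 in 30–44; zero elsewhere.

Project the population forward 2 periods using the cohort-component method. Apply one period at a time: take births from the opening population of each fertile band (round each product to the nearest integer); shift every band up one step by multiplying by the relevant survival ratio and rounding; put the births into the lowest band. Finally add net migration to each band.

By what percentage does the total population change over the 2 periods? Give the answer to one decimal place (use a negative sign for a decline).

After projecting period 1:
Births: 20300 × 0.444 = 9013
15–29: 12700 × 0.974 = 12370
30–44: 20400 × 0.974 = 19870
45–59: 20300 × 0.953 = 19346
60–74: 6000 × 0.955 = 5730
Net migration: 30–44 − 280 → 19590
End of period: [9013, 12370, 19590, 19346, 5730]
After projecting period 2:
Births: 19590 × 0.444 = 8698
15–29: 9013 × 0.974 = 8779
30–44: 12370 × 0.974 = 12048
45–59: 19590 × 0.953 = 18669
60–74: 19346 × 0.955 = 18475
Net migration: 30–44 − 280 → 11768
End of period: [8698, 8779, 11768, 18669, 18475]
Total: 68900 → 66389; change = -2511; percentage change = -3.6%

-3.6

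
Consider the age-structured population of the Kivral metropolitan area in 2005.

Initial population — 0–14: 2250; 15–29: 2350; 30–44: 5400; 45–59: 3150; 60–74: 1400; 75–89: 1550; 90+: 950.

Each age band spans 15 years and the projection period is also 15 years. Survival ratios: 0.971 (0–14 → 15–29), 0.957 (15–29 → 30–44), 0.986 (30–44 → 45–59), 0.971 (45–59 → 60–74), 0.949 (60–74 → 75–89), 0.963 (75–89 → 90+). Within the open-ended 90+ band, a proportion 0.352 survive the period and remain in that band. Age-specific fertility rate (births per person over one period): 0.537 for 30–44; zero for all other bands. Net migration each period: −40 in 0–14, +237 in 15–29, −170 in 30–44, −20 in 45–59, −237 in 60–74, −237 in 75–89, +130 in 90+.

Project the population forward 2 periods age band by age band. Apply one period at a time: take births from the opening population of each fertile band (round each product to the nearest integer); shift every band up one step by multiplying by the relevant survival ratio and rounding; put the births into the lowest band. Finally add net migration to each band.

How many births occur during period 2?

1116

Period 1.
Births: 5400 * 0.537 = 2900
15–29: 2250 * 0.971 = 2185
30–44: 2350 * 0.957 = 2249
45–59: 5400 * 0.986 = 5324
60–74: 3150 * 0.971 = 3059
75–89: 1400 * 0.949 = 1329
90+: 1550 * 0.963 + 950 * 0.352 = 1493 + 334 = 1827
Net migration: 0–14 − 40 → 2860; 15–29 + 237 → 2422; 30–44 − 170 → 2079; 45–59 − 20 → 5304; 60–74 − 237 → 2822; 75–89 − 237 → 1092; 90+ + 130 → 1957
End of period: [2860, 2422, 2079, 5304, 2822, 1092, 1957]
Period 2.
Births: 2079 * 0.537 = 1116
15–29: 2860 * 0.971 = 2777
30–44: 2422 * 0.957 = 2318
45–59: 2079 * 0.986 = 2050
60–74: 5304 * 0.971 = 5150
75–89: 2822 * 0.949 = 2678
90+: 1092 * 0.963 + 1957 * 0.352 = 1052 + 689 = 1741
Net migration: 0–14 − 40 → 1076; 15–29 + 237 → 3014; 30–44 − 170 → 2148; 45–59 − 20 → 2030; 60–74 − 237 → 4913; 75–89 − 237 → 2441; 90+ + 130 → 1871
End of period: [1076, 3014, 2148, 2030, 4913, 2441, 1871]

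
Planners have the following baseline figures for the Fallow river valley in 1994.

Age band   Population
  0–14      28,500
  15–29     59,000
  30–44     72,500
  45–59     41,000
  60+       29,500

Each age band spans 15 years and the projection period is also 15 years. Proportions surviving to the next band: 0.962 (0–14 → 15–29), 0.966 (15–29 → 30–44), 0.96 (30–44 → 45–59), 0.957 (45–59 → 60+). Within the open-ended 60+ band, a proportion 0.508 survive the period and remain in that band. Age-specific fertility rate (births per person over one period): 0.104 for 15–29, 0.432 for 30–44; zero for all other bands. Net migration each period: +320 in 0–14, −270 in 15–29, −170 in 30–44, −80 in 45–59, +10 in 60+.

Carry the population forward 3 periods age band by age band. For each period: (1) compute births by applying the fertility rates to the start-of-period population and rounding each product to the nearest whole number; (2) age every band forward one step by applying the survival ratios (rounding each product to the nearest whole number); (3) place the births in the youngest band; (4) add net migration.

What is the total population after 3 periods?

201239

Numbering the groups 1..5 from youngest to oldest:
After projecting period 1:
Births: 59000 × 0.104 = 6136, 72500 × 0.432 = 31320 — total 37456
Group 2: 28500 × 0.962 = 27417
Group 3: 59000 × 0.966 = 56994
Group 4: 72500 × 0.96 = 69600
Group 5: 41000 × 0.957 + 29500 × 0.508 = 39237 + 14986 = 54223
Net migration: Group 1 + 320 → 37776; Group 2 − 270 → 27147; Group 3 − 170 → 56824; Group 4 − 80 → 69520; Group 5 + 10 → 54233
Population now: 0–14=37776, 15–29=27147, 30–44=56824, 45–59=69520, 60+=54233
After projecting period 2:
Births: 27147 × 0.104 = 2823, 56824 × 0.432 = 24548 — total 27371
Group 2: 37776 × 0.962 = 36341
Group 3: 27147 × 0.966 = 26224
Group 4: 56824 × 0.96 = 54551
Group 5: 69520 × 0.957 + 54233 × 0.508 = 66531 + 27550 = 94081
Net migration: Group 1 + 320 → 27691; Group 2 − 270 → 36071; Group 3 − 170 → 26054; Group 4 − 80 → 54471; Group 5 + 10 → 94091
Population now: 0–14=27691, 15–29=36071, 30–44=26054, 45–59=54471, 60+=94091
After projecting period 3:
Births: 36071 × 0.104 = 3751, 26054 × 0.432 = 11255 — total 15006
Group 2: 27691 × 0.962 = 26639
Group 3: 36071 × 0.966 = 34845
Group 4: 26054 × 0.96 = 25012
Group 5: 54471 × 0.957 + 94091 × 0.508 = 52129 + 47798 = 99927
Net migration: Group 1 + 320 → 15326; Group 2 − 270 → 26369; Group 3 − 170 → 34675; Group 4 − 80 → 24932; Group 5 + 10 → 99937
Population now: 0–14=15326, 15–29=26369, 30–44=34675, 45–59=24932, 60+=99937
Total after period 3: 15326 + 26369 + 34675 + 24932 + 99937 = 201239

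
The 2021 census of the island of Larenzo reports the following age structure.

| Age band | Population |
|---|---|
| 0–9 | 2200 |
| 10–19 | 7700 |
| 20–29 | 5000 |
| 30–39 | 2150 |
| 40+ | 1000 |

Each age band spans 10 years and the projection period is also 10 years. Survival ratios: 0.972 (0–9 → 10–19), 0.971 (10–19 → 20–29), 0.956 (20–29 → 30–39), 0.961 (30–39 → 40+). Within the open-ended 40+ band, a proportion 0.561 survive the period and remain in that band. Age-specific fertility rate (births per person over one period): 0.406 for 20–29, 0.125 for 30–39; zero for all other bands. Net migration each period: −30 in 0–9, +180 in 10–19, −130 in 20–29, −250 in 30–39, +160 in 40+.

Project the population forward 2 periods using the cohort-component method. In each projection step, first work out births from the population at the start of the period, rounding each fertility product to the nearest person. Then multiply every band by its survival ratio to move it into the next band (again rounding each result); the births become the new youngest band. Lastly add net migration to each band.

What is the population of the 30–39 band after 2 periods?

6774

[period 1]
Births: 5000 * 0.406 = 2030, 2150 * 0.125 = 269 ⇒ total 2299
10–19: 2200 * 0.972 = 2138
20–29: 7700 * 0.971 = 7477
30–39: 5000 * 0.956 = 4780
40+: 2150 * 0.961 + 1000 * 0.561 = 2066 + 561 = 2627
Net migration: 0–9 − 30 → 2269; 10–19 + 180 → 2318; 20–29 − 130 → 7347; 30–39 − 250 → 4530; 40+ + 160 → 2787
End of period: [2269, 2318, 7347, 4530, 2787]
[period 2]
Births: 7347 * 0.406 = 2983, 4530 * 0.125 = 566 ⇒ total 3549
10–19: 2269 * 0.972 = 2205
20–29: 2318 * 0.971 = 2251
30–39: 7347 * 0.956 = 7024
40+: 4530 * 0.961 + 2787 * 0.561 = 4353 + 1564 = 5917
Net migration: 0–9 − 30 → 3519; 10–19 + 180 → 2385; 20–29 − 130 → 2121; 30–39 − 250 → 6774; 40+ + 160 → 6077
End of period: [3519, 2385, 2121, 6774, 6077]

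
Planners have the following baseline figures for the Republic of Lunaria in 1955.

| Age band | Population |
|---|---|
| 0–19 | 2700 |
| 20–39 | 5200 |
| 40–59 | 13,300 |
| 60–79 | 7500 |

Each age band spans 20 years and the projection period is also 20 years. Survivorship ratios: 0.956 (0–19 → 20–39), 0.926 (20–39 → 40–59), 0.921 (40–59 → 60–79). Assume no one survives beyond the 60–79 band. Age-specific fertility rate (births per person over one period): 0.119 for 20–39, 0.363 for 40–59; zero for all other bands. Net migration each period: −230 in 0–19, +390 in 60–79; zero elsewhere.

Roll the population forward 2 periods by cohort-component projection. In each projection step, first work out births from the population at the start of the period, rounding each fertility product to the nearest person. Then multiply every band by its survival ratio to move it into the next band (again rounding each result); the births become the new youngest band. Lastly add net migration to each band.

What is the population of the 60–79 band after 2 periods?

4825

Period 1:
Births: 5200 * 0.119 = 619 ; 13300 * 0.363 = 4828 — total 5447
20–39: 2700 * 0.956 = 2581
40–59: 5200 * 0.926 = 4815
60–79: 13300 * 0.921 = 12249
Net migration: 0–19 − 230 → 5217; 60–79 + 390 → 12639
→ [5217, 2581, 4815, 12639]
Period 2:
Births: 2581 * 0.119 = 307 ; 4815 * 0.363 = 1748 — total 2055
20–39: 5217 * 0.956 = 4987
40–59: 2581 * 0.926 = 2390
60–79: 4815 * 0.921 = 4435
Net migration: 0–19 − 230 → 1825; 60–79 + 390 → 4825
→ [1825, 4987, 2390, 4825]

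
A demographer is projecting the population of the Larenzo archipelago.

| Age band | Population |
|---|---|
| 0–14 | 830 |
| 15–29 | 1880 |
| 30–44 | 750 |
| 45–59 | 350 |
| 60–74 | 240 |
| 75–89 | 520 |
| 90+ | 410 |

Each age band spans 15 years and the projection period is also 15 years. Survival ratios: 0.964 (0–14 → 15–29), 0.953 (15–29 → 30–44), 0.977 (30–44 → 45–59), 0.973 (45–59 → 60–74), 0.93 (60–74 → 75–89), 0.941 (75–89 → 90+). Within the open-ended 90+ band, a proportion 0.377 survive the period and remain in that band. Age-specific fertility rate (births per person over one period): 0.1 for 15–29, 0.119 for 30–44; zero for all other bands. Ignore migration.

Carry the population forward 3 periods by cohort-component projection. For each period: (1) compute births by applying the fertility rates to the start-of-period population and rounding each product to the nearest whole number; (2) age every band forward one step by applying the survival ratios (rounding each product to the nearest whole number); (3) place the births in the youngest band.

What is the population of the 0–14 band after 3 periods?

Call the groups 1 to 7, youngest first.
— Period 1 —
Births: 1880 × 0.1 = 188 ; 750 × 0.119 = 89 ⇒ total 277
Group 2: 830 × 0.964 = 800
Group 3: 1880 × 0.953 = 1792
Group 4: 750 × 0.977 = 733
Group 5: 350 × 0.973 = 341
Group 6: 240 × 0.93 = 223
Group 7: 520 × 0.941 + 410 × 0.377 = 489 + 155 = 644
End of period: [277, 800, 1792, 733, 341, 223, 644]
— Period 2 —
Births: 800 × 0.1 = 80 ; 1792 × 0.119 = 213 ⇒ total 293
Group 2: 277 × 0.964 = 267
Group 3: 800 × 0.953 = 762
Group 4: 1792 × 0.977 = 1751
Group 5: 733 × 0.973 = 713
Group 6: 341 × 0.93 = 317
Group 7: 223 × 0.941 + 644 × 0.377 = 210 + 243 = 453
End of period: [293, 267, 762, 1751, 713, 317, 453]
— Period 3 —
Births: 267 × 0.1 = 27 ; 762 × 0.119 = 91 ⇒ total 118
Group 2: 293 × 0.964 = 282
Group 3: 267 × 0.953 = 254
Group 4: 762 × 0.977 = 744
Group 5: 1751 × 0.973 = 1704
Group 6: 713 × 0.93 = 663
Group 7: 317 × 0.941 + 453 × 0.377 = 298 + 171 = 469
End of period: [118, 282, 254, 744, 1704, 663, 469]

118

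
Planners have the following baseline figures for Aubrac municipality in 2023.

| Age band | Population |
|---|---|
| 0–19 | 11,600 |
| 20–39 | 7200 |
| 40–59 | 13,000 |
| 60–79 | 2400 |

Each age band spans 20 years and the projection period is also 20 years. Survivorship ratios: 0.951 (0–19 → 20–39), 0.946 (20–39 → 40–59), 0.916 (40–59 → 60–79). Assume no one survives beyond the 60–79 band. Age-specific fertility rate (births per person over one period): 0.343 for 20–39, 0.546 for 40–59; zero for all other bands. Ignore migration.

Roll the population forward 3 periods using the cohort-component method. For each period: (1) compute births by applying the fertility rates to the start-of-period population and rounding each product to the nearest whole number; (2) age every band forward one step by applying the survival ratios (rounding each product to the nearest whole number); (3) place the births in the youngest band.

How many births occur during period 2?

After projecting period 1:
Births: 7200 * 0.343 = 2470, 13000 * 0.546 = 7098 → total 9568
20–39: 11600 * 0.951 = 11032
40–59: 7200 * 0.946 = 6811
60–79: 13000 * 0.916 = 11908
Population now: 0–19=9568, 20–39=11032, 40–59=6811, 60–79=11908
After projecting period 2:
Births: 11032 * 0.343 = 3784, 6811 * 0.546 = 3719 → total 7503
20–39: 9568 * 0.951 = 9099
40–59: 11032 * 0.946 = 10436
60–79: 6811 * 0.916 = 6239
Population now: 0–19=7503, 20–39=9099, 40–59=10436, 60–79=6239

7503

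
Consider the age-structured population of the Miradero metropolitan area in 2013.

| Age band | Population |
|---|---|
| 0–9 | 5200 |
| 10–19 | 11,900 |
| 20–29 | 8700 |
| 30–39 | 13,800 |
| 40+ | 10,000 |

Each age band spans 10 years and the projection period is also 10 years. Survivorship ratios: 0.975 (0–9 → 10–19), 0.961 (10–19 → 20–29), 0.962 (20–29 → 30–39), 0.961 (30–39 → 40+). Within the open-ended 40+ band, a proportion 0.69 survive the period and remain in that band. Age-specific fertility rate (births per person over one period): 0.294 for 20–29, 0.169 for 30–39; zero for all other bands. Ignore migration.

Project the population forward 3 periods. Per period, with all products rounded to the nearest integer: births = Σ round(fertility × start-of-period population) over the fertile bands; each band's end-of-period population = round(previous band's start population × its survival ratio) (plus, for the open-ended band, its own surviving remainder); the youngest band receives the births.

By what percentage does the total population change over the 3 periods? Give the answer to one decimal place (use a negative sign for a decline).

-13.4

After projecting period 1:
Births: 8700 × 0.294 = 2558  |  13800 × 0.169 = 2332 ⇒ total 4890
10–19: 5200 × 0.975 = 5070
20–29: 11900 × 0.961 = 11436
30–39: 8700 × 0.962 = 8369
40+: 13800 × 0.961 + 10000 × 0.69 = 13262 + 6900 = 20162
Population now: 0–9=4890, 10–19=5070, 20–29=11436, 30–39=8369, 40+=20162
After projecting period 2:
Births: 11436 × 0.294 = 3362  |  8369 × 0.169 = 1414 ⇒ total 4776
10–19: 4890 × 0.975 = 4768
20–29: 5070 × 0.961 = 4872
30–39: 11436 × 0.962 = 11001
40+: 8369 × 0.961 + 20162 × 0.69 = 8043 + 13912 = 21955
Population now: 0–9=4776, 10–19=4768, 20–29=4872, 30–39=11001, 40+=21955
After projecting period 3:
Births: 4872 × 0.294 = 1432  |  11001 × 0.169 = 1859 ⇒ total 3291
10–19: 4776 × 0.975 = 4657
20–29: 4768 × 0.961 = 4582
30–39: 4872 × 0.962 = 4687
40+: 11001 × 0.961 + 21955 × 0.69 = 10572 + 15149 = 25721
Population now: 0–9=3291, 10–19=4657, 20–29=4582, 30–39=4687, 40+=25721
Total: 49600 → 42938; change = -6662; percentage change = -13.4%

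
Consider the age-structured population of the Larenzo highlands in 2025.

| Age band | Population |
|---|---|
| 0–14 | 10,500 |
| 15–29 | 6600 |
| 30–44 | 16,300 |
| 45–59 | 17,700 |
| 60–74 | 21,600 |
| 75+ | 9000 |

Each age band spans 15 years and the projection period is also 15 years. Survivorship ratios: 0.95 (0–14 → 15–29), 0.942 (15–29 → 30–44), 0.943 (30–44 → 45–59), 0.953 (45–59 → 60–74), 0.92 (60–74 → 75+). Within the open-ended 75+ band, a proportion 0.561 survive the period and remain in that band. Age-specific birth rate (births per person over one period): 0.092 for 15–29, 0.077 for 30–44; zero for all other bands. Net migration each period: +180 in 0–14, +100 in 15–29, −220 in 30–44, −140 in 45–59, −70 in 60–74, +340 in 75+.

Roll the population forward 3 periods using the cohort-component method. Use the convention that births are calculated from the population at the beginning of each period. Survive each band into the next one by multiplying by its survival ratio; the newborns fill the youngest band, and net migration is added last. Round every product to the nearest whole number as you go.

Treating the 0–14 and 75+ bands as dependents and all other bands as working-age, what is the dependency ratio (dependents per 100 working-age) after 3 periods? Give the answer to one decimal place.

Call the groups 1 to 6, youngest first.
Period 1:
Births: 6600 * 0.092 = 607, 16300 * 0.077 = 1255 → total 1862
Group 2: 10500 * 0.95 = 9975
Group 3: 6600 * 0.942 = 6217
Group 4: 16300 * 0.943 = 15371
Group 5: 17700 * 0.953 = 16868
Group 6: 21600 * 0.92 + 9000 * 0.561 = 19872 + 5049 = 24921
Net migration: Group 1 + 180 → 2042; Group 2 + 100 → 10075; Group 3 − 220 → 5997; Group 4 − 140 → 15231; Group 5 − 70 → 16798; Group 6 + 340 → 25261
End of period: [2042, 10075, 5997, 15231, 16798, 25261]
Period 2:
Births: 10075 * 0.092 = 927, 5997 * 0.077 = 462 → total 1389
Group 2: 2042 * 0.95 = 1940
Group 3: 10075 * 0.942 = 9491
Group 4: 5997 * 0.943 = 5655
Group 5: 15231 * 0.953 = 14515
Group 6: 16798 * 0.92 + 25261 * 0.561 = 15454 + 14171 = 29625
Net migration: Group 1 + 180 → 1569; Group 2 + 100 → 2040; Group 3 − 220 → 9271; Group 4 − 140 → 5515; Group 5 − 70 → 14445; Group 6 + 340 → 29965
End of period: [1569, 2040, 9271, 5515, 14445, 29965]
Period 3:
Births: 2040 * 0.092 = 188, 9271 * 0.077 = 714 → total 902
Group 2: 1569 * 0.95 = 1491
Group 3: 2040 * 0.942 = 1922
Group 4: 9271 * 0.943 = 8743
Group 5: 5515 * 0.953 = 5256
Group 6: 14445 * 0.92 + 29965 * 0.561 = 13289 + 16810 = 30099
Net migration: Group 1 + 180 → 1082; Group 2 + 100 → 1591; Group 3 − 220 → 1702; Group 4 − 140 → 8603; Group 5 − 70 → 5186; Group 6 + 340 → 30439
End of period: [1082, 1591, 1702, 8603, 5186, 30439]
Dependents (band 0–14 + band 75+) = 1082 + 30439 = 31521; working-age = 17082; ratio = 31521/17082 × 100 = 184.5

184.5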